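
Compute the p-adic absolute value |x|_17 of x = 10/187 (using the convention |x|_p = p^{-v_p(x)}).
|10/187|_17 = 17

Step 1 — compute v_17(x) by factoring powers of 17 out of the numerator and denominator: v_17(10/187) = -1. Step 2 — apply |x|_p = p^{-v_p(x)} = 17^{1} = 17.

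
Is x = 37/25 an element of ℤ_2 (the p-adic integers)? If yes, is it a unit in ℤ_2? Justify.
x ∈ ℤ_2^× (unit); v_2(x) = 0

ℤ_2 = {x ∈ ℚ_2 : v_2(x) ≥ 0} and ℤ_2^× = {x ∈ ℤ_2 : v_2(x) = 0}. Here v_2(37/25) = v_2(num) − v_2(den) = 0; compare against these criteria.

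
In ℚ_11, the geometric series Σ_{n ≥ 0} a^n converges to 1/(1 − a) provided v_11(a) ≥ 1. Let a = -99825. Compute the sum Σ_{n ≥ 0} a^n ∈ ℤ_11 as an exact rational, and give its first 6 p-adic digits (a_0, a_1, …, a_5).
Σ a^n = 1/(1 − a) = 1/99826;  first 6 digits = (1, 0, 0, 2, 4, 10)

v_11(a) = 3 ≥ 1, so the series converges in ℤ_11 to 1/(1 − a) = 1/(1 − (-99825)) = 1/99826. Expand this rational in ℤ_11: compute digits iteratively via d_i = x_i mod 11, x_{i+1} = (x_i − d_i)/11. The first 6 digits are (1, 0, 0, 2, 4, 10).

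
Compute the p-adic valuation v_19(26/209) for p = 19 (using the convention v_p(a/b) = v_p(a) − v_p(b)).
v_19(26/209) = -1

Factor powers of 19 from the numerator and denominator of the reduced fraction: 26 = 19^0 · 26 and 209 = 19^1 · 11. Apply v_p(a/b) = v_p(a) − v_p(b): v_19(26/209) = 0 − 1 = -1.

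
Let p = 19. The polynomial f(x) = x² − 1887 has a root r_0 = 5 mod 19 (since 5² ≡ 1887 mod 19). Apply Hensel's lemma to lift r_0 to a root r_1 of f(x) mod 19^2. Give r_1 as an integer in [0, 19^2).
r_1 = 119 (mod 361)

Hensel's recurrence: r_{i+1} = r_i − f(r_i)·(f′(r_i))^{-1} mod 19^{i+2}, with f′(x) = 2x. Iterate:
  r_0 = 5 (mod 19)
  r_1 = 119 (mod 361)
Final: r_1 = 119, and one checks f(r_1) ≡ 0 mod 19^2.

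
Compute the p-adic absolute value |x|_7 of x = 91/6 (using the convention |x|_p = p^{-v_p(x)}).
|91/6|_7 = 1/7

Step 1 — compute v_7(x) by factoring powers of 7 out of the numerator and denominator: v_7(91/6) = 1. Step 2 — apply |x|_p = p^{-v_p(x)} = 7^{-1} = 1/7.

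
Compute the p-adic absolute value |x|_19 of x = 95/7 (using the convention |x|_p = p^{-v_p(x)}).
|95/7|_19 = 1/19

Step 1 — compute v_19(x) by factoring powers of 19 out of the numerator and denominator: v_19(95/7) = 1. Step 2 — apply |x|_p = p^{-v_p(x)} = 19^{-1} = 1/19.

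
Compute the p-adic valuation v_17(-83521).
v_17(-83521) = 4

v_17(n) is the largest exponent k such that 17^k divides n. Factor out: -83521 = -17^4 · 1. (Sign doesn't affect v_p.) So v_17(-83521) = 4.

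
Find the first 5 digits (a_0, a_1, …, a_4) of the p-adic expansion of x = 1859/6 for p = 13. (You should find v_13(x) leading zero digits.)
(a_0, …, a_4) = (0, 0, 4, 2, 2)

v_13(1859/6) = 2, so a_0 = ... = a_1 = 0. Factor out: x = 13^2 · u with u = 11/6 a unit in ℤ_13. Expand u iteratively via a_{v+i} = u_i mod 13, u_{i+1} = (u_i − a_{v+i})/13:
  u_0 = 11/6;  a_2 = 4;  u_1 = (u_0 − 4)/13 = -1/6
  u_1 = -1/6;  a_3 = 2;  u_2 = (u_1 − 2)/13 = -1/6
  u_2 = -1/6;  a_4 = 2;  u_3 = (u_2 − 2)/13 = -1/6
Digits: (0, 0, 4, 2, 2).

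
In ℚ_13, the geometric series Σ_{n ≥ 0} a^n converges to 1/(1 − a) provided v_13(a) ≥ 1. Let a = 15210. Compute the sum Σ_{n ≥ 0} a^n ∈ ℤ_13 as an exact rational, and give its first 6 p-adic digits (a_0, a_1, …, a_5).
Σ a^n = 1/(1 − a) = -1/15209;  first 6 digits = (1, 0, 12, 6, 1, 12)

v_13(a) = 2 ≥ 1, so the series converges in ℤ_13 to 1/(1 − a) = 1/(1 − 15210) = -1/15209. Expand this rational in ℤ_13: compute digits iteratively via d_i = x_i mod 13, x_{i+1} = (x_i − d_i)/13. The first 6 digits are (1, 0, 12, 6, 1, 12).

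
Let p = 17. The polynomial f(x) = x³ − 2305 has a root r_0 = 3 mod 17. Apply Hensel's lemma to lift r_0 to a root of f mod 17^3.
r_2 = 462 (mod 4913)

Hensel: r_{i+1} = r_i − f(r_i)/f′(r_i) mod 17^{i+2}, where f′(x) = 3x². Iterate:
  r_0 = 3 (mod 17)
  r_1 = 173 (mod 289)
  r_2 = 462 (mod 4913)
Final: r = 462 with f(r) ≡ 0 mod 17^3.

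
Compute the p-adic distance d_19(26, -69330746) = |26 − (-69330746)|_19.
d_19(26, -69330746) = 1/2476099

Step 1 — x − y = 26 − (-69330746) = 69330772. Step 2 — v_19(69330772) = 5 (factor: 69330772 = (19^5 · 28); the sign does not affect v_p). Step 3 — |x − y|_19 = 19^{-5} = 1/2476099.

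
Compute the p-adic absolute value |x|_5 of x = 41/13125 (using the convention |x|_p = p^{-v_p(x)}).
|41/13125|_5 = 625

Step 1 — compute v_5(x) by factoring powers of 5 out of the numerator and denominator: v_5(41/13125) = -4. Step 2 — apply |x|_p = p^{-v_p(x)} = 5^{4} = 625.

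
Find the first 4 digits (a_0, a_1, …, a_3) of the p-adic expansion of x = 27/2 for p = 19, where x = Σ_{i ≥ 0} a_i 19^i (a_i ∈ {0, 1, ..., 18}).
(a_0, …, a_3) = (4, 10, 9, 9)

v_19(27/2) = 0 (numerator and denominator both coprime to 19), so x ∈ ℤ_19^×. Compute digits iteratively via a_i = x_i mod 19, x_{i+1} = (x_i − a_i)/19, with x_0 = x:
  x_0 = 27/2;  a_0 = 4;  x_1 = (x_0 − 4)/19 = 1/2
  x_1 = 1/2;  a_1 = 10;  x_2 = (x_1 − 10)/19 = -1/2
  x_2 = -1/2;  a_2 = 9;  x_3 = (x_2 − 9)/19 = -1/2
  x_3 = -1/2;  a_3 = 9;  x_4 = (x_3 − 9)/19 = -1/2
Digits: (4, 10, 9, 9).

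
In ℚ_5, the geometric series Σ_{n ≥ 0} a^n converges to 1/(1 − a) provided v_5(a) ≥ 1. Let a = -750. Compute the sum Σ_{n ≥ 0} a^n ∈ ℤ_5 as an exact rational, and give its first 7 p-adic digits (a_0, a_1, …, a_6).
Σ a^n = 1/(1 − a) = 1/751;  first 7 digits = (1, 0, 0, 4, 3, 4, 0)

v_5(a) = 3 ≥ 1, so the series converges in ℤ_5 to 1/(1 − a) = 1/(1 − (-750)) = 1/751. Expand this rational in ℤ_5: compute digits iteratively via d_i = x_i mod 5, x_{i+1} = (x_i − d_i)/5. The first 7 digits are (1, 0, 0, 4, 3, 4, 0).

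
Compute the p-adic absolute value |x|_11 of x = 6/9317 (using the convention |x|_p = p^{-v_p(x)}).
|6/9317|_11 = 1331

Step 1 — compute v_11(x) by factoring powers of 11 out of the numerator and denominator: v_11(6/9317) = -3. Step 2 — apply |x|_p = p^{-v_p(x)} = 11^{3} = 1331.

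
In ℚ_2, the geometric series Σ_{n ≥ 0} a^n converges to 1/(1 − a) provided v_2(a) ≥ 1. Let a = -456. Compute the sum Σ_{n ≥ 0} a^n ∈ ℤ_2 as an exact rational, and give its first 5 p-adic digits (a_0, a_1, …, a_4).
Σ a^n = 1/(1 − a) = 1/457;  first 5 digits = (1, 0, 0, 1, 1)

v_2(a) = 3 ≥ 1, so the series converges in ℤ_2 to 1/(1 − a) = 1/(1 − (-456)) = 1/457. Expand this rational in ℤ_2: compute digits iteratively via d_i = x_i mod 2, x_{i+1} = (x_i − d_i)/2. The first 5 digits are (1, 0, 0, 1, 1).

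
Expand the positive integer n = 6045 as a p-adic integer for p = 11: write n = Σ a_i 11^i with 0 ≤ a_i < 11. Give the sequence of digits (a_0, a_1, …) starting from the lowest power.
(a_0, a_1, …) = (6, 10, 5, 4)

Repeated division by 11 gives the digits low-to-high: 6045 = 6 + 10·11^1 + 5·11^2 + 4·11^3. Digit sequence: (6, 10, 5, 4).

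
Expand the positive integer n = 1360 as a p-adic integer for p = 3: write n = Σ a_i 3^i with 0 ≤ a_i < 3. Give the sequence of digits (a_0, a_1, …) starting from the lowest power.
(a_0, a_1, …) = (1, 0, 1, 2, 1, 2, 1)

Repeated division by 3 gives the digits low-to-high: 1360 = 1 + 1·3^2 + 2·3^3 + 1·3^4 + 2·3^5 + 1·3^6. Digit sequence: (1, 0, 1, 2, 1, 2, 1).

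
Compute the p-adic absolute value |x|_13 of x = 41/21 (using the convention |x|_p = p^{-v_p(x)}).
|41/21|_13 = 1

Step 1 — compute v_13(x) by factoring powers of 13 out of the numerator and denominator: v_13(41/21) = 0. Step 2 — apply |x|_p = p^{-v_p(x)} = 13^{0} = 1.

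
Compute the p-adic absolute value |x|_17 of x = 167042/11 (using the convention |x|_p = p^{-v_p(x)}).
|167042/11|_17 = 1/83521

Step 1 — compute v_17(x) by factoring powers of 17 out of the numerator and denominator: v_17(167042/11) = 4. Step 2 — apply |x|_p = p^{-v_p(x)} = 17^{-4} = 1/83521.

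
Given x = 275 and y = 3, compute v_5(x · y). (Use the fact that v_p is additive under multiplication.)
v_5(825) = 2

v_p(x) = 2 (factor: 275 = 5^2 · 11); v_p(y) = 0 (factor: 3 = 5^0 · 3). Additivity: v_p(xy) = v_p(x) + v_p(y) = 2 + 0 = 2. (Direct check: xy = 825 = 5^2 · (33).)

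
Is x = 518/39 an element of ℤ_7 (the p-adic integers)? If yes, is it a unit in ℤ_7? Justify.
x ∈ ℤ_7 but not a unit; v_7(x) = 1 > 0

ℤ_7 = {x ∈ ℚ_7 : v_7(x) ≥ 0} and ℤ_7^× = {x ∈ ℤ_7 : v_7(x) = 0}. Here v_7(518/39) = v_7(num) − v_7(den) = 1; compare against these criteria.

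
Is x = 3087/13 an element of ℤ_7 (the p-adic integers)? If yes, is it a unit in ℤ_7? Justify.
x ∈ ℤ_7 but not a unit; v_7(x) = 3 > 0

ℤ_7 = {x ∈ ℚ_7 : v_7(x) ≥ 0} and ℤ_7^× = {x ∈ ℤ_7 : v_7(x) = 0}. Here v_7(3087/13) = v_7(num) − v_7(den) = 3; compare against these criteria.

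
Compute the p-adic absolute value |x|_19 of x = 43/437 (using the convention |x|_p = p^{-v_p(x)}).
|43/437|_19 = 19

Step 1 — compute v_19(x) by factoring powers of 19 out of the numerator and denominator: v_19(43/437) = -1. Step 2 — apply |x|_p = p^{-v_p(x)} = 19^{1} = 19.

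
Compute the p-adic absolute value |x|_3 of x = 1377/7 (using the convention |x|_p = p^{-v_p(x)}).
|1377/7|_3 = 1/81

Step 1 — compute v_3(x) by factoring powers of 3 out of the numerator and denominator: v_3(1377/7) = 4. Step 2 — apply |x|_p = p^{-v_p(x)} = 3^{-4} = 1/81.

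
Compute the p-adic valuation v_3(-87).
v_3(-87) = 1

v_3(n) is the largest exponent k such that 3^k divides n. Factor out: -87 = -3^1 · 29. (Sign doesn't affect v_p.) So v_3(-87) = 1.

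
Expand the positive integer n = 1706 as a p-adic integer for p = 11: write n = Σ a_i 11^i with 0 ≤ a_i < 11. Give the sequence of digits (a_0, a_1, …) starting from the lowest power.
(a_0, a_1, …) = (1, 1, 3, 1)

Repeated division by 11 gives the digits low-to-high: 1706 = 1 + 1·11^1 + 3·11^2 + 1·11^3. Digit sequence: (1, 1, 3, 1).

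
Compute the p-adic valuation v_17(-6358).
v_17(-6358) = 2

v_17(n) is the largest exponent k such that 17^k divides n. Factor out: -6358 = -17^2 · 22. (Sign doesn't affect v_p.) So v_17(-6358) = 2.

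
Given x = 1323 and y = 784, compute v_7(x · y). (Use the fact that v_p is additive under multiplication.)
v_7(1037232) = 4

v_p(x) = 2 (factor: 1323 = 7^2 · 27); v_p(y) = 2 (factor: 784 = 7^2 · 16). Additivity: v_p(xy) = v_p(x) + v_p(y) = 2 + 2 = 4. (Direct check: xy = 1037232 = 7^4 · (432).)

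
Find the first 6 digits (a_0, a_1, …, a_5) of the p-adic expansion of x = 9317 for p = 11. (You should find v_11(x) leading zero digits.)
(a_0, …, a_5) = (0, 0, 0, 7, 0, 0)

v_11(9317) = 3, so a_0 = ... = a_2 = 0. Factor out: x = 11^3 · u with u = 7 a unit in ℤ_11. Expand u iteratively via a_{v+i} = u_i mod 11, u_{i+1} = (u_i − a_{v+i})/11:
  u_0 = 7;  a_3 = 7;  u_1 = (u_0 − 7)/11 = 0
  u_1 = 0;  a_4 = 0;  u_2 = (u_1 − 0)/11 = 0
  u_2 = 0;  a_5 = 0;  u_3 = (u_2 − 0)/11 = 0
Digits: (0, 0, 0, 7, 0, 0).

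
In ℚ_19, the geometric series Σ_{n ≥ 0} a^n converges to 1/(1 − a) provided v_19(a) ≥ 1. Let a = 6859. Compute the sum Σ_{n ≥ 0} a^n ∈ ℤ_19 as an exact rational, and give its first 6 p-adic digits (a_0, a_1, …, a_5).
Σ a^n = 1/(1 − a) = -1/6858;  first 6 digits = (1, 0, 0, 1, 0, 0)

v_19(a) = 3 ≥ 1, so the series converges in ℤ_19 to 1/(1 − a) = 1/(1 − 6859) = -1/6858. Expand this rational in ℤ_19: compute digits iteratively via d_i = x_i mod 19, x_{i+1} = (x_i − d_i)/19. The first 6 digits are (1, 0, 0, 1, 0, 0).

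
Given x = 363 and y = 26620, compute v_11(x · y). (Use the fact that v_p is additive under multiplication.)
v_11(9663060) = 5

v_p(x) = 2 (factor: 363 = 11^2 · 3); v_p(y) = 3 (factor: 26620 = 11^3 · 20). Additivity: v_p(xy) = v_p(x) + v_p(y) = 2 + 3 = 5. (Direct check: xy = 9663060 = 11^5 · (60).)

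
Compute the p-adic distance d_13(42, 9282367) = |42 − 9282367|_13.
d_13(42, 9282367) = 1/371293

Step 1 — x − y = 42 − 9282367 = -9282325. Step 2 — v_13(-9282325) = 5 (factor: -9282325 = −(13^5 · 25); the sign does not affect v_p). Step 3 — |x − y|_13 = 13^{-5} = 1/371293.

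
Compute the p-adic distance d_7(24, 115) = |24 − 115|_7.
d_7(24, 115) = 1/7

Step 1 — x − y = 24 − 115 = -91. Step 2 — v_7(-91) = 1 (factor: -91 = −(7^1 · 13); the sign does not affect v_p). Step 3 — |x − y|_7 = 7^{-1} = 1/7.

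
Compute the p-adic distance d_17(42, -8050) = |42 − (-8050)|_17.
d_17(42, -8050) = 1/289

Step 1 — x − y = 42 − (-8050) = 8092. Step 2 — v_17(8092) = 2 (factor: 8092 = (17^2 · 28); the sign does not affect v_p). Step 3 — |x − y|_17 = 17^{-2} = 1/289.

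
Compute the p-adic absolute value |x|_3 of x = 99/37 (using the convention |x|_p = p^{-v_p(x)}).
|99/37|_3 = 1/9

Step 1 — compute v_3(x) by factoring powers of 3 out of the numerator and denominator: v_3(99/37) = 2. Step 2 — apply |x|_p = p^{-v_p(x)} = 3^{-2} = 1/9.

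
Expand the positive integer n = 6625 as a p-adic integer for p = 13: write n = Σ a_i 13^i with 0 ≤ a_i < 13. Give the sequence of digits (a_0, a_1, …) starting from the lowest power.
(a_0, a_1, …) = (8, 2, 0, 3)

Repeated division by 13 gives the digits low-to-high: 6625 = 8 + 2·13^1 + 3·13^3. Digit sequence: (8, 2, 0, 3).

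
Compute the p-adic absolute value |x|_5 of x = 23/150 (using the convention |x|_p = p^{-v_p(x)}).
|23/150|_5 = 25

Step 1 — compute v_5(x) by factoring powers of 5 out of the numerator and denominator: v_5(23/150) = -2. Step 2 — apply |x|_p = p^{-v_p(x)} = 5^{2} = 25.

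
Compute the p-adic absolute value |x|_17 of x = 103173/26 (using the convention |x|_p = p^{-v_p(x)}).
|103173/26|_17 = 1/4913

Step 1 — compute v_17(x) by factoring powers of 17 out of the numerator and denominator: v_17(103173/26) = 3. Step 2 — apply |x|_p = p^{-v_p(x)} = 17^{-3} = 1/4913.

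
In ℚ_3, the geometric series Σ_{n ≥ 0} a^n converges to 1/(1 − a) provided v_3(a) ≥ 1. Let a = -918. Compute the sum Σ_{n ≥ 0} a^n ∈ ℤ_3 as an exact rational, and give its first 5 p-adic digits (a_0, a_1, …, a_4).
Σ a^n = 1/(1 − a) = 1/919;  first 5 digits = (1, 0, 0, 2, 0)

v_3(a) = 3 ≥ 1, so the series converges in ℤ_3 to 1/(1 − a) = 1/(1 − (-918)) = 1/919. Expand this rational in ℤ_3: compute digits iteratively via d_i = x_i mod 3, x_{i+1} = (x_i − d_i)/3. The first 5 digits are (1, 0, 0, 2, 0).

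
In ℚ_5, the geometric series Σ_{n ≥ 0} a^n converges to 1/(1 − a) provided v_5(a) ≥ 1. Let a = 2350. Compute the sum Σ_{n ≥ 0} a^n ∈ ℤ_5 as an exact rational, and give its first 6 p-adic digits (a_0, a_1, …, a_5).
Σ a^n = 1/(1 − a) = -1/2349;  first 6 digits = (1, 0, 4, 3, 4, 2)

v_5(a) = 2 ≥ 1, so the series converges in ℤ_5 to 1/(1 − a) = 1/(1 − 2350) = -1/2349. Expand this rational in ℤ_5: compute digits iteratively via d_i = x_i mod 5, x_{i+1} = (x_i − d_i)/5. The first 6 digits are (1, 0, 4, 3, 4, 2).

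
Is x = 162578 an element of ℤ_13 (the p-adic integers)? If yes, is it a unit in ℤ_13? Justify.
x ∈ ℤ_13 but not a unit; v_13(x) = 3 > 0

ℤ_13 = {x ∈ ℚ_13 : v_13(x) ≥ 0} and ℤ_13^× = {x ∈ ℤ_13 : v_13(x) = 0}. Here v_13(162578) = v_13(num) − v_13(den) = 3; compare against these criteria.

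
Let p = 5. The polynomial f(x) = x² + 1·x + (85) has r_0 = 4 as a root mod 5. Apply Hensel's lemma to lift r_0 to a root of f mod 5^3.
r_2 = 59 (mod 125)

Hensel: r_{i+1} = r_i − f(r_i)·(f′(r_i))^{-1} mod 5^{i+2}, f′(x) = 2x + 1. Iterate:
  r_0 = 4 (mod 5)
  r_1 = 9 (mod 25)
  r_2 = 59 (mod 125)
Final: r = 59 satisfies f(r) ≡ 0 mod 5^3.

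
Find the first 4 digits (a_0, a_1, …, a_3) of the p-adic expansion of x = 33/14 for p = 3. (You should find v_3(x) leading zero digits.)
(a_0, …, a_3) = (0, 1, 1, 2)

v_3(33/14) = 1, so a_0 = ... = a_0 = 0. Factor out: x = 3^1 · u with u = 11/14 a unit in ℤ_3. Expand u iteratively via a_{v+i} = u_i mod 3, u_{i+1} = (u_i − a_{v+i})/3:
  u_0 = 11/14;  a_1 = 1;  u_1 = (u_0 − 1)/3 = -1/14
  u_1 = -1/14;  a_2 = 1;  u_2 = (u_1 − 1)/3 = -5/14
  u_2 = -5/14;  a_3 = 2;  u_3 = (u_2 − 2)/3 = -11/14
Digits: (0, 1, 1, 2).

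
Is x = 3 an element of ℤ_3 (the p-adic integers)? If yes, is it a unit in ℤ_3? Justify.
x ∈ ℤ_3 but not a unit; v_3(x) = 1 > 0

ℤ_3 = {x ∈ ℚ_3 : v_3(x) ≥ 0} and ℤ_3^× = {x ∈ ℤ_3 : v_3(x) = 0}. Here v_3(3) = v_3(num) − v_3(den) = 1; compare against these criteria.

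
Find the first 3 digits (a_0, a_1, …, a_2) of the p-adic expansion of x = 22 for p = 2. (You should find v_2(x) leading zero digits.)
(a_0, …, a_2) = (0, 1, 1)

v_2(22) = 1, so a_0 = ... = a_0 = 0. Factor out: x = 2^1 · u with u = 11 a unit in ℤ_2. Expand u iteratively via a_{v+i} = u_i mod 2, u_{i+1} = (u_i − a_{v+i})/2:
  u_0 = 11;  a_1 = 1;  u_1 = (u_0 − 1)/2 = 5
  u_1 = 5;  a_2 = 1;  u_2 = (u_1 − 1)/2 = 2
Digits: (0, 1, 1).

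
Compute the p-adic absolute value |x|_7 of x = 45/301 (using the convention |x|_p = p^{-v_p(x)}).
|45/301|_7 = 7

Step 1 — compute v_7(x) by factoring powers of 7 out of the numerator and denominator: v_7(45/301) = -1. Step 2 — apply |x|_p = p^{-v_p(x)} = 7^{1} = 7.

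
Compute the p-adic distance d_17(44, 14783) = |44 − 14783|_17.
d_17(44, 14783) = 1/4913

Step 1 — x − y = 44 − 14783 = -14739. Step 2 — v_17(-14739) = 3 (factor: -14739 = −(17^3 · 3); the sign does not affect v_p). Step 3 — |x − y|_17 = 17^{-3} = 1/4913.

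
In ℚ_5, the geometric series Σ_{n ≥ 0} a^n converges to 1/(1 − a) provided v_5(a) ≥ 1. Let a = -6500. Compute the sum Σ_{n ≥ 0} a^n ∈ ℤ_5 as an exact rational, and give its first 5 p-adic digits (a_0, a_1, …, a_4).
Σ a^n = 1/(1 − a) = 1/6501;  first 5 digits = (1, 0, 0, 3, 4)

v_5(a) = 3 ≥ 1, so the series converges in ℤ_5 to 1/(1 − a) = 1/(1 − (-6500)) = 1/6501. Expand this rational in ℤ_5: compute digits iteratively via d_i = x_i mod 5, x_{i+1} = (x_i − d_i)/5. The first 5 digits are (1, 0, 0, 3, 4).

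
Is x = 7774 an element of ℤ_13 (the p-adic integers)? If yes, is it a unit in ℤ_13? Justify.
x ∈ ℤ_13 but not a unit; v_13(x) = 2 > 0

ℤ_13 = {x ∈ ℚ_13 : v_13(x) ≥ 0} and ℤ_13^× = {x ∈ ℤ_13 : v_13(x) = 0}. Here v_13(7774) = v_13(num) − v_13(den) = 2; compare against these criteria.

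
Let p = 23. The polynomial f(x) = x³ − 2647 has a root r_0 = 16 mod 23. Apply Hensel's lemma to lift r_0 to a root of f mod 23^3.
r_2 = 913 (mod 12167)

Hensel: r_{i+1} = r_i − f(r_i)/f′(r_i) mod 23^{i+2}, where f′(x) = 3x². Iterate:
  r_0 = 16 (mod 23)
  r_1 = 384 (mod 529)
  r_2 = 913 (mod 12167)
Final: r = 913 with f(r) ≡ 0 mod 23^3.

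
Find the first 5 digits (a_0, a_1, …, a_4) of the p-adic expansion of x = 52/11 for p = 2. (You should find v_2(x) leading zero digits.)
(a_0, …, a_4) = (0, 0, 1, 1, 1)

v_2(52/11) = 2, so a_0 = ... = a_1 = 0. Factor out: x = 2^2 · u with u = 13/11 a unit in ℤ_2. Expand u iteratively via a_{v+i} = u_i mod 2, u_{i+1} = (u_i − a_{v+i})/2:
  u_0 = 13/11;  a_2 = 1;  u_1 = (u_0 − 1)/2 = 1/11
  u_1 = 1/11;  a_3 = 1;  u_2 = (u_1 − 1)/2 = -5/11
  u_2 = -5/11;  a_4 = 1;  u_3 = (u_2 − 1)/2 = -8/11
Digits: (0, 0, 1, 1, 1).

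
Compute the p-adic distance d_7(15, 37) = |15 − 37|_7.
d_7(15, 37) = 1

Step 1 — x − y = 15 − 37 = -22. Step 2 — v_7(-22) = 0 (factor: -22 = −(7^0 · 22); the sign does not affect v_p). Step 3 — |x − y|_7 = 7^{0} = 1.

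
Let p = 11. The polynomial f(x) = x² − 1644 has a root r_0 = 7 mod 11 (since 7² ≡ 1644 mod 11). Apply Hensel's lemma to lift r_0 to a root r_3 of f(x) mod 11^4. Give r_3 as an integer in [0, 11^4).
r_3 = 7839 (mod 14641)

Hensel's recurrence: r_{i+1} = r_i − f(r_i)·(f′(r_i))^{-1} mod 11^{i+2}, with f′(x) = 2x. Iterate:
  r_0 = 7 (mod 11)
  r_1 = 95 (mod 121)
  r_2 = 1184 (mod 1331)
  r_3 = 7839 (mod 14641)
Final: r_3 = 7839, and one checks f(r_3) ≡ 0 mod 11^4.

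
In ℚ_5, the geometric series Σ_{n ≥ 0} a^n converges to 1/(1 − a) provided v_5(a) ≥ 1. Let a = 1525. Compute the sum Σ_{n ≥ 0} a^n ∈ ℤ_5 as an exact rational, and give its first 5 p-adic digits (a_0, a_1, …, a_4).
Σ a^n = 1/(1 − a) = -1/1524;  first 5 digits = (1, 0, 1, 2, 3)

v_5(a) = 2 ≥ 1, so the series converges in ℤ_5 to 1/(1 − a) = 1/(1 − 1525) = -1/1524. Expand this rational in ℤ_5: compute digits iteratively via d_i = x_i mod 5, x_{i+1} = (x_i − d_i)/5. The first 5 digits are (1, 0, 1, 2, 3).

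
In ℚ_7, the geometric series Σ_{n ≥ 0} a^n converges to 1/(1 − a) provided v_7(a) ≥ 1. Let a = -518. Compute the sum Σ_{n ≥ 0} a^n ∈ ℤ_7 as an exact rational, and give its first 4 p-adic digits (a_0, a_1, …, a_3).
Σ a^n = 1/(1 − a) = 1/519;  first 4 digits = (1, 3, 5, 2)

v_7(a) = 1 ≥ 1, so the series converges in ℤ_7 to 1/(1 − a) = 1/(1 − (-518)) = 1/519. Expand this rational in ℤ_7: compute digits iteratively via d_i = x_i mod 7, x_{i+1} = (x_i − d_i)/7. The first 4 digits are (1, 3, 5, 2).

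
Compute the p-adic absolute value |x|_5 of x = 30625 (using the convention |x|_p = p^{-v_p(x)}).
|30625|_5 = 1/625

Step 1 — compute v_5(x) by factoring powers of 5 out of the numerator and denominator: v_5(30625) = 4. Step 2 — apply |x|_p = p^{-v_p(x)} = 5^{-4} = 1/625.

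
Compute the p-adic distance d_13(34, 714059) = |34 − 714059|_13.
d_13(34, 714059) = 1/28561

Step 1 — x − y = 34 − 714059 = -714025. Step 2 — v_13(-714025) = 4 (factor: -714025 = −(13^4 · 25); the sign does not affect v_p). Step 3 — |x − y|_13 = 13^{-4} = 1/28561.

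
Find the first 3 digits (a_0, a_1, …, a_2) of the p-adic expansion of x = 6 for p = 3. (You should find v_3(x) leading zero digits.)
(a_0, …, a_2) = (0, 2, 0)

v_3(6) = 1, so a_0 = ... = a_0 = 0. Factor out: x = 3^1 · u with u = 2 a unit in ℤ_3. Expand u iteratively via a_{v+i} = u_i mod 3, u_{i+1} = (u_i − a_{v+i})/3:
  u_0 = 2;  a_1 = 2;  u_1 = (u_0 − 2)/3 = 0
  u_1 = 0;  a_2 = 0;  u_2 = (u_1 − 0)/3 = 0
Digits: (0, 2, 0).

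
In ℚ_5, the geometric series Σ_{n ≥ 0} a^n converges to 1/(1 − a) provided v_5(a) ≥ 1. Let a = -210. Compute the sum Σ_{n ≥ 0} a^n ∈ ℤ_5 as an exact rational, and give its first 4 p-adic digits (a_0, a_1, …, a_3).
Σ a^n = 1/(1 − a) = 1/211;  first 4 digits = (1, 3, 0, 3)

v_5(a) = 1 ≥ 1, so the series converges in ℤ_5 to 1/(1 − a) = 1/(1 − (-210)) = 1/211. Expand this rational in ℤ_5: compute digits iteratively via d_i = x_i mod 5, x_{i+1} = (x_i − d_i)/5. The first 4 digits are (1, 3, 0, 3).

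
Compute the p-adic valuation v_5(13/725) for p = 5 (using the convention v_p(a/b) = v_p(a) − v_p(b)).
v_5(13/725) = -2

Factor powers of 5 from the numerator and denominator of the reduced fraction: 13 = 5^0 · 13 and 725 = 5^2 · 29. Apply v_p(a/b) = v_p(a) − v_p(b): v_5(13/725) = 0 − 2 = -2.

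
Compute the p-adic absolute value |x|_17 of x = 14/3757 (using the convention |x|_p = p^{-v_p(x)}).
|14/3757|_17 = 289

Step 1 — compute v_17(x) by factoring powers of 17 out of the numerator and denominator: v_17(14/3757) = -2. Step 2 — apply |x|_p = p^{-v_p(x)} = 17^{2} = 289.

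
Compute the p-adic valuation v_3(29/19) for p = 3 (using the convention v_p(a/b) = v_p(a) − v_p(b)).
v_3(29/19) = 0

Factor powers of 3 from the numerator and denominator of the reduced fraction: 29 = 3^0 · 29 and 19 = 3^0 · 19. Apply v_p(a/b) = v_p(a) − v_p(b): v_3(29/19) = 0 − 0 = 0.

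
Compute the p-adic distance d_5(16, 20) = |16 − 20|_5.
d_5(16, 20) = 1

Step 1 — x − y = 16 − 20 = -4. Step 2 — v_5(-4) = 0 (factor: -4 = −(5^0 · 4); the sign does not affect v_p). Step 3 — |x − y|_5 = 5^{0} = 1.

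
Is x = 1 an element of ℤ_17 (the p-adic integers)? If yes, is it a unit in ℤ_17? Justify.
x ∈ ℤ_17^× (unit); v_17(x) = 0

ℤ_17 = {x ∈ ℚ_17 : v_17(x) ≥ 0} and ℤ_17^× = {x ∈ ℤ_17 : v_17(x) = 0}. Here v_17(1) = v_17(num) − v_17(den) = 0; compare against these criteria.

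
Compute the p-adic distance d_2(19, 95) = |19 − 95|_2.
d_2(19, 95) = 1/4

Step 1 — x − y = 19 − 95 = -76. Step 2 — v_2(-76) = 2 (factor: -76 = −(2^2 · 19); the sign does not affect v_p). Step 3 — |x − y|_2 = 2^{-2} = 1/4.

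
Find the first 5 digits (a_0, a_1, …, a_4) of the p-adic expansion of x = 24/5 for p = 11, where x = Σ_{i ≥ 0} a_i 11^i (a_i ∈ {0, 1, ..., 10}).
(a_0, …, a_4) = (7, 2, 2, 2, 2)

v_11(24/5) = 0 (numerator and denominator both coprime to 11), so x ∈ ℤ_11^×. Compute digits iteratively via a_i = x_i mod 11, x_{i+1} = (x_i − a_i)/11, with x_0 = x:
  x_0 = 24/5;  a_0 = 7;  x_1 = (x_0 − 7)/11 = -1/5
  x_1 = -1/5;  a_1 = 2;  x_2 = (x_1 − 2)/11 = -1/5
  x_2 = -1/5;  a_2 = 2;  x_3 = (x_2 − 2)/11 = -1/5
  x_3 = -1/5;  a_3 = 2;  x_4 = (x_3 − 2)/11 = -1/5
  x_4 = -1/5;  a_4 = 2;  x_5 = (x_4 − 2)/11 = -1/5
Digits: (7, 2, 2, 2, 2).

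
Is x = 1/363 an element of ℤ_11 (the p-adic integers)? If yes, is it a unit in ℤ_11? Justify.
x ∉ ℤ_11 (v_11(x) = -2 < 0)

ℤ_11 = {x ∈ ℚ_11 : v_11(x) ≥ 0} and ℤ_11^× = {x ∈ ℤ_11 : v_11(x) = 0}. Here v_11(1/363) = v_11(num) − v_11(den) = -2; compare against these criteria.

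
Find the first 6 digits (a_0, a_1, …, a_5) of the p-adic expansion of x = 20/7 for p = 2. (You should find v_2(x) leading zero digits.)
(a_0, …, a_5) = (0, 0, 1, 1, 0, 0)

v_2(20/7) = 2, so a_0 = ... = a_1 = 0. Factor out: x = 2^2 · u with u = 5/7 a unit in ℤ_2. Expand u iteratively via a_{v+i} = u_i mod 2, u_{i+1} = (u_i − a_{v+i})/2:
  u_0 = 5/7;  a_2 = 1;  u_1 = (u_0 − 1)/2 = -1/7
  u_1 = -1/7;  a_3 = 1;  u_2 = (u_1 − 1)/2 = -4/7
  u_2 = -4/7;  a_4 = 0;  u_3 = (u_2 − 0)/2 = -2/7
  u_3 = -2/7;  a_5 = 0;  u_4 = (u_3 − 0)/2 = -1/7
Digits: (0, 0, 1, 1, 0, 0).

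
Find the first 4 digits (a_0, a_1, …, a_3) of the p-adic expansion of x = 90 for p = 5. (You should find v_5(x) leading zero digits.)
(a_0, …, a_3) = (0, 3, 3, 0)

v_5(90) = 1, so a_0 = ... = a_0 = 0. Factor out: x = 5^1 · u with u = 18 a unit in ℤ_5. Expand u iteratively via a_{v+i} = u_i mod 5, u_{i+1} = (u_i − a_{v+i})/5:
  u_0 = 18;  a_1 = 3;  u_1 = (u_0 − 3)/5 = 3
  u_1 = 3;  a_2 = 3;  u_2 = (u_1 − 3)/5 = 0
  u_2 = 0;  a_3 = 0;  u_3 = (u_2 − 0)/5 = 0
Digits: (0, 3, 3, 0).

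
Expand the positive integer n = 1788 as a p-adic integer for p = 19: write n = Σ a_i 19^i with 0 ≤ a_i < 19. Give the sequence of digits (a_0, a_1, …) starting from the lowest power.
(a_0, a_1, …) = (2, 18, 4)

Repeated division by 19 gives the digits low-to-high: 1788 = 2 + 18·19^1 + 4·19^2. Digit sequence: (2, 18, 4).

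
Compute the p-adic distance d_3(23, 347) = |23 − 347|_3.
d_3(23, 347) = 1/81

Step 1 — x − y = 23 − 347 = -324. Step 2 — v_3(-324) = 4 (factor: -324 = −(3^4 · 4); the sign does not affect v_p). Step 3 — |x − y|_3 = 3^{-4} = 1/81.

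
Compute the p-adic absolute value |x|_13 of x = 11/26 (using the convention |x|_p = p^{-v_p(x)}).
|11/26|_13 = 13

Step 1 — compute v_13(x) by factoring powers of 13 out of the numerator and denominator: v_13(11/26) = -1. Step 2 — apply |x|_p = p^{-v_p(x)} = 13^{1} = 13.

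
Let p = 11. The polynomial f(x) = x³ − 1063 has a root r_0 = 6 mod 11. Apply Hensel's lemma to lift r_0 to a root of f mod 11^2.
r_1 = 6 (mod 121)

Hensel: r_{i+1} = r_i − f(r_i)/f′(r_i) mod 11^{i+2}, where f′(x) = 3x². Iterate:
  r_0 = 6 (mod 11)
  r_1 = 6 (mod 121)
Final: r = 6 with f(r) ≡ 0 mod 11^2.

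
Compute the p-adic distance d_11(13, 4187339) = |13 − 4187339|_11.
d_11(13, 4187339) = 1/161051

Step 1 — x − y = 13 − 4187339 = -4187326. Step 2 — v_11(-4187326) = 5 (factor: -4187326 = −(11^5 · 26); the sign does not affect v_p). Step 3 — |x − y|_11 = 11^{-5} = 1/161051.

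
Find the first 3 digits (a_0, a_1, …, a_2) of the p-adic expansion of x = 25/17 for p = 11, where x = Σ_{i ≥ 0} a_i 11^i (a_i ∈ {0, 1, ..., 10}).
(a_0, …, a_2) = (6, 8, 7)

v_11(25/17) = 0 (numerator and denominator both coprime to 11), so x ∈ ℤ_11^×. Compute digits iteratively via a_i = x_i mod 11, x_{i+1} = (x_i − a_i)/11, with x_0 = x:
  x_0 = 25/17;  a_0 = 6;  x_1 = (x_0 − 6)/11 = -7/17
  x_1 = -7/17;  a_1 = 8;  x_2 = (x_1 − 8)/11 = -13/17
  x_2 = -13/17;  a_2 = 7;  x_3 = (x_2 − 7)/11 = -12/17
Digits: (6, 8, 7).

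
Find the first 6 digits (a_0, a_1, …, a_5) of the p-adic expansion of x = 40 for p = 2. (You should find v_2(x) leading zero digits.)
(a_0, …, a_5) = (0, 0, 0, 1, 0, 1)

v_2(40) = 3, so a_0 = ... = a_2 = 0. Factor out: x = 2^3 · u with u = 5 a unit in ℤ_2. Expand u iteratively via a_{v+i} = u_i mod 2, u_{i+1} = (u_i − a_{v+i})/2:
  u_0 = 5;  a_3 = 1;  u_1 = (u_0 − 1)/2 = 2
  u_1 = 2;  a_4 = 0;  u_2 = (u_1 − 0)/2 = 1
  u_2 = 1;  a_5 = 1;  u_3 = (u_2 − 1)/2 = 0
Digits: (0, 0, 0, 1, 0, 1).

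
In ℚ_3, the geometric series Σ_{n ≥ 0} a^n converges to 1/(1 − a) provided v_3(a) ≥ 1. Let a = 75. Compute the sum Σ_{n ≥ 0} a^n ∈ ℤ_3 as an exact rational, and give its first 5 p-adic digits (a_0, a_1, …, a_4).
Σ a^n = 1/(1 − a) = -1/74;  first 5 digits = (1, 1, 0, 2, 2)

v_3(a) = 1 ≥ 1, so the series converges in ℤ_3 to 1/(1 − a) = 1/(1 − 75) = -1/74. Expand this rational in ℤ_3: compute digits iteratively via d_i = x_i mod 3, x_{i+1} = (x_i − d_i)/3. The first 5 digits are (1, 1, 0, 2, 2).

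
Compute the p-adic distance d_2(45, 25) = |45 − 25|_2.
d_2(45, 25) = 1/4

Step 1 — x − y = 45 − 25 = 20. Step 2 — v_2(20) = 2 (factor: 20 = (2^2 · 5); the sign does not affect v_p). Step 3 — |x − y|_2 = 2^{-2} = 1/4.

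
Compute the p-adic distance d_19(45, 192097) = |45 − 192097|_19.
d_19(45, 192097) = 1/6859

Step 1 — x − y = 45 − 192097 = -192052. Step 2 — v_19(-192052) = 3 (factor: -192052 = −(19^3 · 28); the sign does not affect v_p). Step 3 — |x − y|_19 = 19^{-3} = 1/6859.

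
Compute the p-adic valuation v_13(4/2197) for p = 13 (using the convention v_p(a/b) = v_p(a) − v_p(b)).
v_13(4/2197) = -3

Factor powers of 13 from the numerator and denominator of the reduced fraction: 4 = 13^0 · 4 and 2197 = 13^3 · 1. Apply v_p(a/b) = v_p(a) − v_p(b): v_13(4/2197) = 0 − 3 = -3.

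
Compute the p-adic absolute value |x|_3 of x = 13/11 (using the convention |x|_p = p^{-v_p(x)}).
|13/11|_3 = 1

Step 1 — compute v_3(x) by factoring powers of 3 out of the numerator and denominator: v_3(13/11) = 0. Step 2 — apply |x|_p = p^{-v_p(x)} = 3^{0} = 1.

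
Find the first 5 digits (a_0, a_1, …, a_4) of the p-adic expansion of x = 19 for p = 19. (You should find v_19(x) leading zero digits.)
(a_0, …, a_4) = (0, 1, 0, 0, 0)

v_19(19) = 1, so a_0 = ... = a_0 = 0. Factor out: x = 19^1 · u with u = 1 a unit in ℤ_19. Expand u iteratively via a_{v+i} = u_i mod 19, u_{i+1} = (u_i − a_{v+i})/19:
  u_0 = 1;  a_1 = 1;  u_1 = (u_0 − 1)/19 = 0
  u_1 = 0;  a_2 = 0;  u_2 = (u_1 − 0)/19 = 0
  u_2 = 0;  a_3 = 0;  u_3 = (u_2 − 0)/19 = 0
  u_3 = 0;  a_4 = 0;  u_4 = (u_3 − 0)/19 = 0
Digits: (0, 1, 0, 0, 0).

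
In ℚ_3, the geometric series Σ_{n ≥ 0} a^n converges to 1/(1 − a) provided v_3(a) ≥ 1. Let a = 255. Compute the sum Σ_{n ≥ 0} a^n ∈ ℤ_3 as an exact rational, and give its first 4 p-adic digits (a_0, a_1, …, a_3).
Σ a^n = 1/(1 − a) = -1/254;  first 4 digits = (1, 1, 2, 0)

v_3(a) = 1 ≥ 1, so the series converges in ℤ_3 to 1/(1 − a) = 1/(1 − 255) = -1/254. Expand this rational in ℤ_3: compute digits iteratively via d_i = x_i mod 3, x_{i+1} = (x_i − d_i)/3. The first 4 digits are (1, 1, 2, 0).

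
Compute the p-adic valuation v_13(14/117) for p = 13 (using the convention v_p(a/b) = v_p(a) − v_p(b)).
v_13(14/117) = -1

Factor powers of 13 from the numerator and denominator of the reduced fraction: 14 = 13^0 · 14 and 117 = 13^1 · 9. Apply v_p(a/b) = v_p(a) − v_p(b): v_13(14/117) = 0 − 1 = -1.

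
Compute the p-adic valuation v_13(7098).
v_13(7098) = 2

v_13(n) is the largest exponent k such that 13^k divides n. Factor out: 7098 = 13^2 · 42. (Sign doesn't affect v_p.) So v_13(7098) = 2.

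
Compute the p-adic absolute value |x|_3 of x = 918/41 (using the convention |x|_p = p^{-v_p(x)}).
|918/41|_3 = 1/27

Step 1 — compute v_3(x) by factoring powers of 3 out of the numerator and denominator: v_3(918/41) = 3. Step 2 — apply |x|_p = p^{-v_p(x)} = 3^{-3} = 1/27.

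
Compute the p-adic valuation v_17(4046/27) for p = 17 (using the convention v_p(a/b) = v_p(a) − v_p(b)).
v_17(4046/27) = 2

Factor powers of 17 from the numerator and denominator of the reduced fraction: 4046 = 17^2 · 14 and 27 = 17^0 · 27. Apply v_p(a/b) = v_p(a) − v_p(b): v_17(4046/27) = 2 − 0 = 2.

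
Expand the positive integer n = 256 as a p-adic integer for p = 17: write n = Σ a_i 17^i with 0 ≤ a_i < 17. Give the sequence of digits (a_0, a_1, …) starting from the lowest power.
(a_0, a_1, …) = (1, 15)

Repeated division by 17 gives the digits low-to-high: 256 = 1 + 15·17^1. Digit sequence: (1, 15).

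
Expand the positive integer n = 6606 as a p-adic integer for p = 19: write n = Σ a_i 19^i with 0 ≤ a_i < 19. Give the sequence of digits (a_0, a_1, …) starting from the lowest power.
(a_0, a_1, …) = (13, 5, 18)

Repeated division by 19 gives the digits low-to-high: 6606 = 13 + 5·19^1 + 18·19^2. Digit sequence: (13, 5, 18).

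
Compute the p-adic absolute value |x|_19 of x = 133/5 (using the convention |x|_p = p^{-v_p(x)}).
|133/5|_19 = 1/19

Step 1 — compute v_19(x) by factoring powers of 19 out of the numerator and denominator: v_19(133/5) = 1. Step 2 — apply |x|_p = p^{-v_p(x)} = 19^{-1} = 1/19.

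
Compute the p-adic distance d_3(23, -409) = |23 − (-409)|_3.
d_3(23, -409) = 1/27

Step 1 — x − y = 23 − (-409) = 432. Step 2 — v_3(432) = 3 (factor: 432 = (3^3 · 16); the sign does not affect v_p). Step 3 — |x − y|_3 = 3^{-3} = 1/27.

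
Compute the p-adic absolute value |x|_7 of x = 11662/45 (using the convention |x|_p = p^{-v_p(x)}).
|11662/45|_7 = 1/343

Step 1 — compute v_7(x) by factoring powers of 7 out of the numerator and denominator: v_7(11662/45) = 3. Step 2 — apply |x|_p = p^{-v_p(x)} = 7^{-3} = 1/343.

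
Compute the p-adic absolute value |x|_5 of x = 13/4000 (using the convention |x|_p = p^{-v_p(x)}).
|13/4000|_5 = 125

Step 1 — compute v_5(x) by factoring powers of 5 out of the numerator and denominator: v_5(13/4000) = -3. Step 2 — apply |x|_p = p^{-v_p(x)} = 5^{3} = 125.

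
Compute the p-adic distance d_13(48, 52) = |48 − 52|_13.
d_13(48, 52) = 1

Step 1 — x − y = 48 − 52 = -4. Step 2 — v_13(-4) = 0 (factor: -4 = −(13^0 · 4); the sign does not affect v_p). Step 3 — |x − y|_13 = 13^{0} = 1.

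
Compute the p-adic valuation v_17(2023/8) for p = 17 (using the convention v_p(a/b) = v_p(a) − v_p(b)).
v_17(2023/8) = 2

Factor powers of 17 from the numerator and denominator of the reduced fraction: 2023 = 17^2 · 7 and 8 = 17^0 · 8. Apply v_p(a/b) = v_p(a) − v_p(b): v_17(2023/8) = 2 − 0 = 2.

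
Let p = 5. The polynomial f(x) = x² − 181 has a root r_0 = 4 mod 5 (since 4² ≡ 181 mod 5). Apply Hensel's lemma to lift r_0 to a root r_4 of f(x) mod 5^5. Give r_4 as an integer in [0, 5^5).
r_4 = 1959 (mod 3125)

Hensel's recurrence: r_{i+1} = r_i − f(r_i)·(f′(r_i))^{-1} mod 5^{i+2}, with f′(x) = 2x. Iterate:
  r_0 = 4 (mod 5)
  r_1 = 9 (mod 25)
  r_2 = 84 (mod 125)
  r_3 = 84 (mod 625)
  r_4 = 1959 (mod 3125)
Final: r_4 = 1959, and one checks f(r_4) ≡ 0 mod 5^5.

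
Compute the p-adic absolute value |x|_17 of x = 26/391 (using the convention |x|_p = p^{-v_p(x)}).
|26/391|_17 = 17

Step 1 — compute v_17(x) by factoring powers of 17 out of the numerator and denominator: v_17(26/391) = -1. Step 2 — apply |x|_p = p^{-v_p(x)} = 17^{1} = 17.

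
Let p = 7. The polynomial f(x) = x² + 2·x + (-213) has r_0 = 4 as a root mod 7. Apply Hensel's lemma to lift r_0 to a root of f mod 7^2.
r_1 = 18 (mod 49)

Hensel: r_{i+1} = r_i − f(r_i)·(f′(r_i))^{-1} mod 7^{i+2}, f′(x) = 2x + 2. Iterate:
  r_0 = 4 (mod 7)
  r_1 = 18 (mod 49)
Final: r = 18 satisfies f(r) ≡ 0 mod 7^2.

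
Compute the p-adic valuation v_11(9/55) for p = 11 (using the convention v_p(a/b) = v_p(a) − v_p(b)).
v_11(9/55) = -1

Factor powers of 11 from the numerator and denominator of the reduced fraction: 9 = 11^0 · 9 and 55 = 11^1 · 5. Apply v_p(a/b) = v_p(a) − v_p(b): v_11(9/55) = 0 − 1 = -1.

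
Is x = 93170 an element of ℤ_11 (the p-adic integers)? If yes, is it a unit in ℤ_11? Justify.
x ∈ ℤ_11 but not a unit; v_11(x) = 3 > 0

ℤ_11 = {x ∈ ℚ_11 : v_11(x) ≥ 0} and ℤ_11^× = {x ∈ ℤ_11 : v_11(x) = 0}. Here v_11(93170) = v_11(num) − v_11(den) = 3; compare against these criteria.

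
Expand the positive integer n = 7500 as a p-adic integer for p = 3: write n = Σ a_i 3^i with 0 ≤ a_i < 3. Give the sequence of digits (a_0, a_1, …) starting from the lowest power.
(a_0, a_1, …) = (0, 1, 2, 1, 2, 0, 1, 0, 1)

Repeated division by 3 gives the digits low-to-high: 7500 = 1·3^1 + 2·3^2 + 1·3^3 + 2·3^4 + 1·3^6 + 1·3^8. Digit sequence: (0, 1, 2, 1, 2, 0, 1, 0, 1).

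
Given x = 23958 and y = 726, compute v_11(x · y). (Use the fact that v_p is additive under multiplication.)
v_11(17393508) = 5

v_p(x) = 3 (factor: 23958 = 11^3 · 18); v_p(y) = 2 (factor: 726 = 11^2 · 6). Additivity: v_p(xy) = v_p(x) + v_p(y) = 3 + 2 = 5. (Direct check: xy = 17393508 = 11^5 · (108).)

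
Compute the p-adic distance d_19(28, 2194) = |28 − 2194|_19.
d_19(28, 2194) = 1/361

Step 1 — x − y = 28 − 2194 = -2166. Step 2 — v_19(-2166) = 2 (factor: -2166 = −(19^2 · 6); the sign does not affect v_p). Step 3 — |x − y|_19 = 19^{-2} = 1/361.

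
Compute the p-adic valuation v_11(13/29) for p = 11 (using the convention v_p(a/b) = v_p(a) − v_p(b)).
v_11(13/29) = 0

Factor powers of 11 from the numerator and denominator of the reduced fraction: 13 = 11^0 · 13 and 29 = 11^0 · 29. Apply v_p(a/b) = v_p(a) − v_p(b): v_11(13/29) = 0 − 0 = 0.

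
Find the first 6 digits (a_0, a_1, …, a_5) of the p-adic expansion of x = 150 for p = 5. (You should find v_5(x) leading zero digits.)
(a_0, …, a_5) = (0, 0, 1, 1, 0, 0)

v_5(150) = 2, so a_0 = ... = a_1 = 0. Factor out: x = 5^2 · u with u = 6 a unit in ℤ_5. Expand u iteratively via a_{v+i} = u_i mod 5, u_{i+1} = (u_i − a_{v+i})/5:
  u_0 = 6;  a_2 = 1;  u_1 = (u_0 − 1)/5 = 1
  u_1 = 1;  a_3 = 1;  u_2 = (u_1 − 1)/5 = 0
  u_2 = 0;  a_4 = 0;  u_3 = (u_2 − 0)/5 = 0
  u_3 = 0;  a_5 = 0;  u_4 = (u_3 − 0)/5 = 0
Digits: (0, 0, 1, 1, 0, 0).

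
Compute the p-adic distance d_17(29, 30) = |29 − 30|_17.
d_17(29, 30) = 1

Step 1 — x − y = 29 − 30 = -1. Step 2 — v_17(-1) = 0 (factor: -1 = −(17^0 · 1); the sign does not affect v_p). Step 3 — |x − y|_17 = 17^{0} = 1.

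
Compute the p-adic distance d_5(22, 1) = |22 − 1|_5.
d_5(22, 1) = 1

Step 1 — x − y = 22 − 1 = 21. Step 2 — v_5(21) = 0 (factor: 21 = (5^0 · 21); the sign does not affect v_p). Step 3 — |x − y|_5 = 5^{0} = 1.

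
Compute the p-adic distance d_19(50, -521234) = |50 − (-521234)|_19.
d_19(50, -521234) = 1/130321

Step 1 — x − y = 50 − (-521234) = 521284. Step 2 — v_19(521284) = 4 (factor: 521284 = (19^4 · 4); the sign does not affect v_p). Step 3 — |x − y|_19 = 19^{-4} = 1/130321.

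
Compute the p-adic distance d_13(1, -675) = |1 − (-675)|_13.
d_13(1, -675) = 1/169

Step 1 — x − y = 1 − (-675) = 676. Step 2 — v_13(676) = 2 (factor: 676 = (13^2 · 4); the sign does not affect v_p). Step 3 — |x − y|_13 = 13^{-2} = 1/169.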